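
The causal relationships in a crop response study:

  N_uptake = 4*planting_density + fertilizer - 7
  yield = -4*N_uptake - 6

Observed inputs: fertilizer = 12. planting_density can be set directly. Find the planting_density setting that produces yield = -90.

planting_density = 4

Substituting into the N_uptake equation gives N_uptake = 4*planting_density + 5.
Substituting into the yield equation gives yield = -16*planting_density - 26.
Solve -16*planting_density - 26 = -90: planting_density = (-90 + 26) / -16 = 4.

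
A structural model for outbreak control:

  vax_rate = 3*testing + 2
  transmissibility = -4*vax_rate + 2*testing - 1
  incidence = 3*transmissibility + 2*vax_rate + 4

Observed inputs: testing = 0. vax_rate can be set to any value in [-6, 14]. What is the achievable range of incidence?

Intervening on vax_rate fixes its value directly, overriding its dependence on testing.
Substituting into the transmissibility equation gives transmissibility = -4*vax_rate - 1.
This gives incidence = -10*vax_rate + 1.
Linear in vax_rate, so extremes are at the endpoints: vax_rate = -6 gives incidence = 61; vax_rate = 14 gives incidence = -139.

-139 to 61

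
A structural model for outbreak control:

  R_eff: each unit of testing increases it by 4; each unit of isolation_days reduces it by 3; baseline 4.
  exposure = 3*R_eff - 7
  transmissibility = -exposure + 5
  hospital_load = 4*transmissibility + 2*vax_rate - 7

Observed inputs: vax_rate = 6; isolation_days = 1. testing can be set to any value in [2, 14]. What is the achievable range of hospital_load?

Substituting into the R_eff equation gives R_eff = 4*testing + 1.
Substituting into the exposure equation gives exposure = 12*testing - 4.
Substituting into the transmissibility equation gives transmissibility = -12*testing + 9.
Substituting into the hospital_load equation gives hospital_load = -48*testing + 41.
Linear in testing, so extremes are at the endpoints: testing = 2 gives hospital_load = -55; testing = 14 gives hospital_load = -631.

-631 to -55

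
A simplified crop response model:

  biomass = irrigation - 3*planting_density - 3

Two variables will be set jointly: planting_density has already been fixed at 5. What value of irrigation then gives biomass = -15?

With planting_density held at 5:
Substituting into the biomass equation gives biomass = irrigation - 18.
Solve irrigation - 18 = -15: irrigation = (-15 + 18) / 1 = 3.

irrigation = 3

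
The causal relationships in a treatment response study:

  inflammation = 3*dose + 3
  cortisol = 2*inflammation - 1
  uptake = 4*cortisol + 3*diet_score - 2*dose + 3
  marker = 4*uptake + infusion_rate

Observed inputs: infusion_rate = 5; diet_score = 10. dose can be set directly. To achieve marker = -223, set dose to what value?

Substituting into the cortisol equation gives cortisol = 6*dose + 5.
Substituting into the uptake equation gives uptake = 22*dose + 53.
Substituting into the marker equation gives marker = 88*dose + 217.
Solve 88*dose + 217 = -223: dose = (-223 - 217) / 88 = -5.

dose = -5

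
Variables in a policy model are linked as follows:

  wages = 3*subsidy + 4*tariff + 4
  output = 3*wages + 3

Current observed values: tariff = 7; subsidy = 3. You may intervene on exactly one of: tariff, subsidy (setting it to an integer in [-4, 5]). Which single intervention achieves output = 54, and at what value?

Intervening on tariff: with other inputs at their observed values, output = 12*tariff + 42. Solving for 54 gives tariff = 1, within [-4, 5].
Intervening on subsidy: output = 9*subsidy + 99. Reaching 54 requires subsidy = -5, outside [-4, 5].

set tariff = 1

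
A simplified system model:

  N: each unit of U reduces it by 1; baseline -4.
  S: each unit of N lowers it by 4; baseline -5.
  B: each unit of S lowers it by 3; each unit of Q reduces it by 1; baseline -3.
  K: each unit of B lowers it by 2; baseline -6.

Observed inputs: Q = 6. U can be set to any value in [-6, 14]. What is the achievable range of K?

Substituting into the S equation gives S = 4*U + 11.
Substituting into the B equation gives B = -12*U - 42.
This gives K = 24*U + 78.
Linear in U, so extremes are at the endpoints: U = -6 gives K = -66; U = 14 gives K = 414.

-66 to 414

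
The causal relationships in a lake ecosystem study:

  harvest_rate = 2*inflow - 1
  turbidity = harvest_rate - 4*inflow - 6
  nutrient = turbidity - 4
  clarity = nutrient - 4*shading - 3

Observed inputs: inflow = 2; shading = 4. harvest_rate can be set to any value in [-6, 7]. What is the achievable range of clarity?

Intervening on harvest_rate fixes its value directly, overriding its dependence on inflow.
Substituting into the turbidity equation gives turbidity = harvest_rate - 14.
Substituting into the nutrient equation gives nutrient = harvest_rate - 18.
clarity becomes harvest_rate - 37.
Linear in harvest_rate, so extremes are at the endpoints: harvest_rate = -6 gives clarity = -43; harvest_rate = 7 gives clarity = -30.

-43 to -30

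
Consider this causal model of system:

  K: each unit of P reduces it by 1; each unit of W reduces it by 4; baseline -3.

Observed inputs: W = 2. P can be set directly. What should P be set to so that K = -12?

Substituting into the K equation gives K = -P - 11.
Solve -P - 11 = -12: P = (-12 + 11) / -1 = 1.

P = 1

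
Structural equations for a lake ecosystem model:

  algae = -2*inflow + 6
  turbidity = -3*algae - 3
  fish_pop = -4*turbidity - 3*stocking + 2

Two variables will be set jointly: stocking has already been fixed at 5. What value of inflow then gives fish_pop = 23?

inflow = 2

With stocking held at 5:
Substituting into the turbidity equation gives turbidity = 6*inflow - 21.
Substituting into the fish_pop equation gives fish_pop = -24*inflow + 71.
Solve -24*inflow + 71 = 23: inflow = (23 - 71) / -24 = 2.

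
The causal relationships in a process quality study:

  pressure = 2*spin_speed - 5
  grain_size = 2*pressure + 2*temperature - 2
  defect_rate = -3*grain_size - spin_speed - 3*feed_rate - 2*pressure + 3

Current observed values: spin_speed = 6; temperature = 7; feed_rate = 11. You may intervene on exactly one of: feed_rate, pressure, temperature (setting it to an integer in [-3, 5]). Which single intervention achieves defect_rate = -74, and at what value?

set temperature = -2

Intervening on feed_rate: defect_rate = -3*feed_rate - 95. Reaching -74 requires feed_rate = -7, outside [-3, 5].
Intervening on pressure: defect_rate = -8*pressure - 72. Reaching -74 requires pressure = 1/4, not an integer.
Intervening on temperature: with other inputs at their observed values, defect_rate = -6*temperature - 86. Solving for -74 gives temperature = -2, within [-3, 5].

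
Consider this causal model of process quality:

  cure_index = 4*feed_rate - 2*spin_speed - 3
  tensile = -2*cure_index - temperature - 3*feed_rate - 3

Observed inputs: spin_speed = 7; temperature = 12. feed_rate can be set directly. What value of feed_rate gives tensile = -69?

Substituting into the cure_index equation gives cure_index = 4*feed_rate - 17.
This gives tensile = -11*feed_rate + 19.
Solve -11*feed_rate + 19 = -69: feed_rate = (-69 - 19) / -11 = 8.

feed_rate = 8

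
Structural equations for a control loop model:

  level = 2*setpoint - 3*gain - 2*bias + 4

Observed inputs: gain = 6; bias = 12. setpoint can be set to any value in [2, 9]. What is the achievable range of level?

-34 to -20

Substituting into the level equation gives level = 2*setpoint - 38.
Linear in setpoint, so extremes are at the endpoints: setpoint = 2 gives level = -34; setpoint = 9 gives level = -20.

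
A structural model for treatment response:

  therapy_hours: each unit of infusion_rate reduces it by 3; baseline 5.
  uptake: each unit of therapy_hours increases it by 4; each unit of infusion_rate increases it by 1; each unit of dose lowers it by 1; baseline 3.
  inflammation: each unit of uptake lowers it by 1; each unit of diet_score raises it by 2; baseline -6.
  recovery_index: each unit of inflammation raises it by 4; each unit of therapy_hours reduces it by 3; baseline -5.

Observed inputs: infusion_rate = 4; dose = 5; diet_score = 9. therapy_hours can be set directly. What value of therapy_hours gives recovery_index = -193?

Intervening on therapy_hours fixes its value directly, overriding its dependence on infusion_rate.
Substituting into the uptake equation gives uptake = 4*therapy_hours + 2.
So inflammation = -4*therapy_hours + 10.
This gives recovery_index = -19*therapy_hours + 35.
Solve -19*therapy_hours + 35 = -193: therapy_hours = (-193 - 35) / -19 = 12.

therapy_hours = 12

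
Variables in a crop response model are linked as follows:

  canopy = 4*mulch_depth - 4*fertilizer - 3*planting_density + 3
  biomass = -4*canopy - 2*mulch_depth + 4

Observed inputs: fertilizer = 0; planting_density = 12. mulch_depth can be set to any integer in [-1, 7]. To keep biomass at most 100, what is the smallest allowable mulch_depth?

mulch_depth = 2

Substituting into the canopy equation gives canopy = 4*mulch_depth - 33.
Substituting into the biomass equation gives biomass = -18*mulch_depth + 136.
Require -18*mulch_depth + 136 ≤ 100, so mulch_depth ≥ 2.
The smallest integer in [-1, 7] satisfying this is 2.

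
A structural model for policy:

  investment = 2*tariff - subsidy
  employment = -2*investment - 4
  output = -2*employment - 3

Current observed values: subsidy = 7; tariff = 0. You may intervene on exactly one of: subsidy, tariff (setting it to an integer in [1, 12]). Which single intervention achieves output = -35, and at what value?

set subsidy = 10

Intervening on subsidy: with other inputs at their observed values, output = -4*subsidy + 5. Solving for -35 gives subsidy = 10, within [1, 12].
Intervening on tariff: output = 8*tariff - 23. Reaching -35 requires tariff = -3/2, not an integer.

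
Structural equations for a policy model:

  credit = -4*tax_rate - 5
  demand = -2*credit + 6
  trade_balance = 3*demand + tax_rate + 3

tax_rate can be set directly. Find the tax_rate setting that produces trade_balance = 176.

Substituting into the demand equation gives demand = 8*tax_rate + 16.
Substituting into the trade_balance equation gives trade_balance = 25*tax_rate + 51.
Solve 25*tax_rate + 51 = 176: tax_rate = (176 - 51) / 25 = 5.

tax_rate = 5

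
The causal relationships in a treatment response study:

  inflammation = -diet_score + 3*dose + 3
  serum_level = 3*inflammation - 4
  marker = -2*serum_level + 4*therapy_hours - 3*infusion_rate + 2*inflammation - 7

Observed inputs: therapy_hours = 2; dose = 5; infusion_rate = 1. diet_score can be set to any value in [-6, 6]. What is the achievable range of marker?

-90 to -42

Substituting into the inflammation equation gives inflammation = -diet_score + 18.
Substituting into the serum_level equation gives serum_level = -3*diet_score + 50.
So marker = 4*diet_score - 66.
Linear in diet_score, so extremes are at the endpoints: diet_score = -6 gives marker = -90; diet_score = 6 gives marker = -42.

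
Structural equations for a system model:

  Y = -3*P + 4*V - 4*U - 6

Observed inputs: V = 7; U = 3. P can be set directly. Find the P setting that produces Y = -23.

P = 11

Substituting into the Y equation gives Y = -3*P + 10.
Solve -3*P + 10 = -23: P = (-23 - 10) / -3 = 11.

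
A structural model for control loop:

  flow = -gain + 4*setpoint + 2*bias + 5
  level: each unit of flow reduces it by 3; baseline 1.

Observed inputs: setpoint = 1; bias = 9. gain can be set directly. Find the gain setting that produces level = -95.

gain = -5

Substituting into the flow equation gives flow = -gain + 27.
This gives level = 3*gain - 80.
Solve 3*gain - 80 = -95: gain = (-95 + 80) / 3 = -5.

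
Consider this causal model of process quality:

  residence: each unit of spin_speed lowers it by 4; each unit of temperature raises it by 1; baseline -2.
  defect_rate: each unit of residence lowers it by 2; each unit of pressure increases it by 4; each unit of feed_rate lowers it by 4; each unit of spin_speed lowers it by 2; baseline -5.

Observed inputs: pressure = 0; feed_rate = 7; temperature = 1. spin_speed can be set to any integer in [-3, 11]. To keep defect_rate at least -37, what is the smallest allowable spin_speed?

Substituting into the residence equation gives residence = -4*spin_speed - 1.
defect_rate becomes 6*spin_speed - 31.
Require 6*spin_speed - 31 ≥ -37, so spin_speed ≥ -1.
The smallest integer in [-3, 11] satisfying this is -1.

spin_speed = -1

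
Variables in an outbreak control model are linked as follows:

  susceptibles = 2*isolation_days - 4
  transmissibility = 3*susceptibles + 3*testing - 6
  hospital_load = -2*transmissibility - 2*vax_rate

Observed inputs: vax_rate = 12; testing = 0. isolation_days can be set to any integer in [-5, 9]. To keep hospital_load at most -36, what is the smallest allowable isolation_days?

Substituting into the transmissibility equation gives transmissibility = 6*isolation_days - 18.
So hospital_load = -12*isolation_days + 12.
Require -12*isolation_days + 12 ≤ -36, so isolation_days ≥ 4.
The smallest integer in [-5, 9] satisfying this is 4.

isolation_days = 4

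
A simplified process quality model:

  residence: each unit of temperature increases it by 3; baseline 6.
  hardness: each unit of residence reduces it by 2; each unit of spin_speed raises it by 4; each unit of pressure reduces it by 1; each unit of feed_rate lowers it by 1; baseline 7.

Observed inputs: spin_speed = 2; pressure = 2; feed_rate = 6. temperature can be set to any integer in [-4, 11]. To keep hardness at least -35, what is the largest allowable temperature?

Substituting into the hardness equation gives hardness = -6*temperature - 5.
Require -6*temperature - 5 ≥ -35, so temperature ≤ 5.
The largest integer in [-4, 11] satisfying this is 5.

temperature = 5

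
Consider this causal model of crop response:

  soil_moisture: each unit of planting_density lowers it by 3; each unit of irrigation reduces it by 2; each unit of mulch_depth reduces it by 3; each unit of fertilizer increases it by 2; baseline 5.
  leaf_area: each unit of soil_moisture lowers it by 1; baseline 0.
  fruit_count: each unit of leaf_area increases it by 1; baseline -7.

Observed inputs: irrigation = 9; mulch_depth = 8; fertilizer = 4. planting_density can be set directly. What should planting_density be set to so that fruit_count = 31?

Substituting into the soil_moisture equation gives soil_moisture = -3*planting_density - 29.
This gives leaf_area = 3*planting_density + 29.
Substituting into the fruit_count equation gives fruit_count = 3*planting_density + 22.
Solve 3*planting_density + 22 = 31: planting_density = (31 - 22) / 3 = 3.

planting_density = 3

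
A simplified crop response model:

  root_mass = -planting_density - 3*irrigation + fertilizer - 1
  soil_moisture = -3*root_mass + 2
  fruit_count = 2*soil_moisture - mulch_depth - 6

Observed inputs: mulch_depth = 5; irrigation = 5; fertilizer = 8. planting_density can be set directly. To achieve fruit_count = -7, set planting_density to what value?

planting_density = -8

Substituting into the root_mass equation gives root_mass = -planting_density - 8.
Substituting into the soil_moisture equation gives soil_moisture = 3*planting_density + 26.
This gives fruit_count = 6*planting_density + 41.
Solve 6*planting_density + 41 = -7: planting_density = (-7 - 41) / 6 = -8.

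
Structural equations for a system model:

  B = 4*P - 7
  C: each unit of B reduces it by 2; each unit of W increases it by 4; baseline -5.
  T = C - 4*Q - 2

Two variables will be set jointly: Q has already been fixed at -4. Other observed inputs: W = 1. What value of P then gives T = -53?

P = 10

With Q held at -4:
Substituting into the C equation gives C = -8*P + 13.
Substituting into the T equation gives T = -8*P + 27.
Solve -8*P + 27 = -53: P = (-53 - 27) / -8 = 10.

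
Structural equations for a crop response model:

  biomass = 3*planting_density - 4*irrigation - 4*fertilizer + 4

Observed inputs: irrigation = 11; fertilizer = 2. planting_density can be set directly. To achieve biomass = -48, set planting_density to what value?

Substituting into the biomass equation gives biomass = 3*planting_density - 48.
Solve 3*planting_density - 48 = -48: planting_density = (-48 + 48) / 3 = 0.

planting_density = 0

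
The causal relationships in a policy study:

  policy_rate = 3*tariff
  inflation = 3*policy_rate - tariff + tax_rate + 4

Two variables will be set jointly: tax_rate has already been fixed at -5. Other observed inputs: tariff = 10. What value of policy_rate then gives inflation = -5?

With tax_rate held at -5:
Intervening on policy_rate fixes its value directly, overriding its dependence on tariff.
Substituting into the inflation equation gives inflation = 3*policy_rate - 11.
Solve 3*policy_rate - 11 = -5: policy_rate = (-5 + 11) / 3 = 2.

policy_rate = 2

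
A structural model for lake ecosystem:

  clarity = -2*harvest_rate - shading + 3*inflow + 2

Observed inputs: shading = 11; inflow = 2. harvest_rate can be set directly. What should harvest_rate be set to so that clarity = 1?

harvest_rate = -2

Substituting into the clarity equation gives clarity = -2*harvest_rate - 3.
Solve -2*harvest_rate - 3 = 1: harvest_rate = (1 + 3) / -2 = -2.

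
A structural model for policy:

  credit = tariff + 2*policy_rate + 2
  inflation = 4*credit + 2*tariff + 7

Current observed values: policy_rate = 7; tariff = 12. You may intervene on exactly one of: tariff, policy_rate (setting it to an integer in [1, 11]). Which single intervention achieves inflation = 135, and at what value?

set policy_rate = 6

Intervening on tariff: inflation = 6*tariff + 71. Reaching 135 requires tariff = 32/3, not an integer.
Intervening on policy_rate: with other inputs at their observed values, inflation = 8*policy_rate + 87. Solving for 135 gives policy_rate = 6, within [1, 11].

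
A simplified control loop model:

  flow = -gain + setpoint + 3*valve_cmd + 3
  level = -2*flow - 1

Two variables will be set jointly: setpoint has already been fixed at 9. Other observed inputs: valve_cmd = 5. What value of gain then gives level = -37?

With setpoint held at 9:
Substituting into the flow equation gives flow = -gain + 27.
This gives level = 2*gain - 55.
Solve 2*gain - 55 = -37: gain = (-37 + 55) / 2 = 9.

gain = 9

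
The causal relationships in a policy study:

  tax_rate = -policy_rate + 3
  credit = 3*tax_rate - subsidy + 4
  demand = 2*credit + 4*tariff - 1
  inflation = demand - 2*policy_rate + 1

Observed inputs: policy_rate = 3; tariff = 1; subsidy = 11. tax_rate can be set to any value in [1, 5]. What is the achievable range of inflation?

-10 to 14

Intervening on tax_rate fixes its value directly, overriding its dependence on policy_rate.
Substituting into the credit equation gives credit = 3*tax_rate - 7.
demand becomes 6*tax_rate - 11.
Substituting into the inflation equation gives inflation = 6*tax_rate - 16.
Linear in tax_rate, so extremes are at the endpoints: tax_rate = 1 gives inflation = -10; tax_rate = 5 gives inflation = 14.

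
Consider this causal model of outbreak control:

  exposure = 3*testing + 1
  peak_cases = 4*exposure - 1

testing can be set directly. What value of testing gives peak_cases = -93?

Substituting into the peak_cases equation gives peak_cases = 12*testing + 3.
Solve 12*testing + 3 = -93: testing = (-93 - 3) / 12 = -8.

testing = -8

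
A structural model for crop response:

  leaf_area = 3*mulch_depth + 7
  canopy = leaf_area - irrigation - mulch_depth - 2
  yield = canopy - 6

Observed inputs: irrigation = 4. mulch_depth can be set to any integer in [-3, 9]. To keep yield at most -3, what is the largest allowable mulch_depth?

mulch_depth = 1

Substituting into the canopy equation gives canopy = 2*mulch_depth + 1.
yield becomes 2*mulch_depth - 5.
Require 2*mulch_depth - 5 ≤ -3, so mulch_depth ≤ 1.
The largest integer in [-3, 9] satisfying this is 1.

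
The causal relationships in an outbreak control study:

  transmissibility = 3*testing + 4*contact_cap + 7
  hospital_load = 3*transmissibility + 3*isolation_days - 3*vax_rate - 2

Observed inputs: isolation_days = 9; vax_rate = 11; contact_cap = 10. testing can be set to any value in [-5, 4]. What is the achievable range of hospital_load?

88 to 169

Substituting into the transmissibility equation gives transmissibility = 3*testing + 47.
Substituting into the hospital_load equation gives hospital_load = 9*testing + 133.
Linear in testing, so extremes are at the endpoints: testing = -5 gives hospital_load = 88; testing = 4 gives hospital_load = 169.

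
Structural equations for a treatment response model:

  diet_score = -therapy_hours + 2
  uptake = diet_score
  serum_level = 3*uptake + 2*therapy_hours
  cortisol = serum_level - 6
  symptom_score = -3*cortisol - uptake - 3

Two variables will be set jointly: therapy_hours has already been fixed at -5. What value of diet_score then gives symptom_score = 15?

With therapy_hours held at -5:
Intervening on diet_score fixes its value directly, overriding its dependence on therapy_hours.
Substituting into the serum_level equation gives serum_level = 3*diet_score - 10.
This gives cortisol = 3*diet_score - 16.
Substituting into the symptom_score equation gives symptom_score = -10*diet_score + 45.
Solve -10*diet_score + 45 = 15: diet_score = (15 - 45) / -10 = 3.

diet_score = 3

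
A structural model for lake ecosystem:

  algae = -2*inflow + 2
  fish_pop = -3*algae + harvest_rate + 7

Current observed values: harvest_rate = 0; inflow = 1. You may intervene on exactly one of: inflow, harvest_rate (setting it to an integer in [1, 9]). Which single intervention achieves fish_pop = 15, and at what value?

Intervening on inflow: fish_pop = 6*inflow + 1. Reaching 15 requires inflow = 7/3, not an integer.
Intervening on harvest_rate: with other inputs at their observed values, fish_pop = harvest_rate + 7. Solving for 15 gives harvest_rate = 8, within [1, 9].

set harvest_rate = 8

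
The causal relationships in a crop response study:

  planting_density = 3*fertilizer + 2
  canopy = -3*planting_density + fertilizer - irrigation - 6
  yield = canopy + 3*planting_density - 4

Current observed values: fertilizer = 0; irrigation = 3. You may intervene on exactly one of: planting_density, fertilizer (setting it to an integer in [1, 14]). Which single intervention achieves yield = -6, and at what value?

set fertilizer = 7

Intervening on planting_density: the paths from planting_density to yield cancel (net effect zero), leaving yield = -13; -6 is unreachable this way.
Intervening on fertilizer: with other inputs at their observed values, yield = fertilizer - 13. Solving for -6 gives fertilizer = 7, within [1, 14].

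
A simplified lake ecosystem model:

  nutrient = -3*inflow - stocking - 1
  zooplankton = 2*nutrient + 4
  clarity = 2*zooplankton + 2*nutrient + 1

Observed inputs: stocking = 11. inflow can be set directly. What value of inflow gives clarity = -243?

inflow = 10

Substituting into the nutrient equation gives nutrient = -3*inflow - 12.
So zooplankton = -6*inflow - 20.
Substituting into the clarity equation gives clarity = -18*inflow - 63.
Solve -18*inflow - 63 = -243: inflow = (-243 + 63) / -18 = 10.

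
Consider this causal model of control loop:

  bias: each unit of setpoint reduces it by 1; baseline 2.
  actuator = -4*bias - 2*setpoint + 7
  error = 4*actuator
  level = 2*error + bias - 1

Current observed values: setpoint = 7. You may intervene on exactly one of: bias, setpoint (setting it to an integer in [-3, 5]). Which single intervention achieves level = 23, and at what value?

set setpoint = 2

Intervening on bias: level = -31*bias - 57. Reaching 23 requires bias = -80/31, not an integer.
Intervening on setpoint: with other inputs at their observed values, level = 15*setpoint - 7. Solving for 23 gives setpoint = 2, within [-3, 5].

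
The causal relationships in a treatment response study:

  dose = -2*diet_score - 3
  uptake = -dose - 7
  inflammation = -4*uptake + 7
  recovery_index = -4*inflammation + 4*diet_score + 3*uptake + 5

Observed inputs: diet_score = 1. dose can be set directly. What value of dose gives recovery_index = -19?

Intervening on dose fixes its value directly, overriding its dependence on diet_score.
Substituting into the inflammation equation gives inflammation = 4*dose + 35.
So recovery_index = -19*dose - 152.
Solve -19*dose - 152 = -19: dose = (-19 + 152) / -19 = -7.

dose = -7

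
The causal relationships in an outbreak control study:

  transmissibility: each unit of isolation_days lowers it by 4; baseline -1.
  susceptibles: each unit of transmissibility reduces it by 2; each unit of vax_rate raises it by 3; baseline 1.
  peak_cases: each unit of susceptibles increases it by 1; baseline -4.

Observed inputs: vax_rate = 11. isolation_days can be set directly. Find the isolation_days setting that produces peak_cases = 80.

isolation_days = 6

Substituting into the susceptibles equation gives susceptibles = 8*isolation_days + 36.
So peak_cases = 8*isolation_days + 32.
Solve 8*isolation_days + 32 = 80: isolation_days = (80 - 32) / 8 = 6.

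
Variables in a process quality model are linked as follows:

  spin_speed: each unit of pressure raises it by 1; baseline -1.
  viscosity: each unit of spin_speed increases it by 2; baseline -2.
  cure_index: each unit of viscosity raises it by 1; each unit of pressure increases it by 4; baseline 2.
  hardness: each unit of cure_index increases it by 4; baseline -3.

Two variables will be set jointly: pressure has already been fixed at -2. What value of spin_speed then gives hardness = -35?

With pressure held at -2:
Intervening on spin_speed fixes its value directly, overriding its dependence on pressure.
Substituting into the cure_index equation gives cure_index = 2*spin_speed - 8.
hardness becomes 8*spin_speed - 35.
Solve 8*spin_speed - 35 = -35: spin_speed = (-35 + 35) / 8 = 0.

spin_speed = 0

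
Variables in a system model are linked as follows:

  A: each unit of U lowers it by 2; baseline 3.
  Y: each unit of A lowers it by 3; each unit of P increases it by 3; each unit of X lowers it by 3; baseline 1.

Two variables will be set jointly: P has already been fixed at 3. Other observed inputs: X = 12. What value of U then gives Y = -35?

With P held at 3:
Substituting into the Y equation gives Y = 6*U - 35.
Solve 6*U - 35 = -35: U = (-35 + 35) / 6 = 0.

U = 0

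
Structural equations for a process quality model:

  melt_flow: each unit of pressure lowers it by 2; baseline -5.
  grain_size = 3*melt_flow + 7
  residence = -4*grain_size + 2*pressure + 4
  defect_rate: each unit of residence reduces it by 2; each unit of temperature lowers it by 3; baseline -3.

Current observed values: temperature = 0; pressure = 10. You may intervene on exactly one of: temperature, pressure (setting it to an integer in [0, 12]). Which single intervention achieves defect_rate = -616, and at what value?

set temperature = 7

Intervening on temperature: with other inputs at their observed values, defect_rate = -3*temperature - 595. Solving for -616 gives temperature = 7, within [0, 12].
Intervening on pressure: defect_rate = -52*pressure - 75. Reaching -616 requires pressure = 541/52, not an integer.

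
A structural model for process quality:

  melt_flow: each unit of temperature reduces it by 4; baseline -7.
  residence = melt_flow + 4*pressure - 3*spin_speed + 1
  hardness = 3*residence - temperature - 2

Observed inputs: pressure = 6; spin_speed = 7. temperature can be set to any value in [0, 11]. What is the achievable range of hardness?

Substituting into the residence equation gives residence = -4*temperature - 3.
Substituting into the hardness equation gives hardness = -13*temperature - 11.
Linear in temperature, so extremes are at the endpoints: temperature = 0 gives hardness = -11; temperature = 11 gives hardness = -154.

-154 to -11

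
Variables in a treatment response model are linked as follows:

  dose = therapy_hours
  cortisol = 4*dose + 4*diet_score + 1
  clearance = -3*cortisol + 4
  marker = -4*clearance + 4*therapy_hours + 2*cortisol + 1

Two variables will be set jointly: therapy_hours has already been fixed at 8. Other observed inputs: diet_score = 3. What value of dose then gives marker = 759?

With therapy_hours held at 8:
Intervening on dose fixes its value directly, overriding its dependence on therapy_hours.
Substituting into the cortisol equation gives cortisol = 4*dose + 13.
clearance becomes -12*dose - 35.
marker becomes 56*dose + 199.
Solve 56*dose + 199 = 759: dose = (759 - 199) / 56 = 10.

dose = 10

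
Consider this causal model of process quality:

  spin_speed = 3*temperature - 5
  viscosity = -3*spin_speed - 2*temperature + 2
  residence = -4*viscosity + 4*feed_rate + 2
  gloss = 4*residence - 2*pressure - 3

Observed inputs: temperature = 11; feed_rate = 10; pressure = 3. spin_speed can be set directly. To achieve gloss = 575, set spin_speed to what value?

spin_speed = 2

Intervening on spin_speed fixes its value directly, overriding its dependence on temperature.
Substituting into the viscosity equation gives viscosity = -3*spin_speed - 20.
Substituting into the residence equation gives residence = 12*spin_speed + 122.
Substituting into the gloss equation gives gloss = 48*spin_speed + 479.
Solve 48*spin_speed + 479 = 575: spin_speed = (575 - 479) / 48 = 2.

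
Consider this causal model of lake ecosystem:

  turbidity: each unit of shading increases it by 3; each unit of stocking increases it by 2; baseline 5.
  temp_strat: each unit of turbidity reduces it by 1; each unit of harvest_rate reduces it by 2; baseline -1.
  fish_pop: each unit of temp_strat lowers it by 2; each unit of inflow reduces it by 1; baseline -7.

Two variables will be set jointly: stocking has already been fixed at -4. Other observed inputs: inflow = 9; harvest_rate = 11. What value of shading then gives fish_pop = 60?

shading = 6

With stocking held at -4:
Substituting into the turbidity equation gives turbidity = 3*shading - 3.
temp_strat becomes -3*shading - 20.
fish_pop becomes 6*shading + 24.
Solve 6*shading + 24 = 60: shading = (60 - 24) / 6 = 6.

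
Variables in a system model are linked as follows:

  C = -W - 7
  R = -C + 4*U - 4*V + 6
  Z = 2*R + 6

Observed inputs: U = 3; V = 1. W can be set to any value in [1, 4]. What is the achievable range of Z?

50 to 56

Substituting into the R equation gives R = W + 21.
Substituting into the Z equation gives Z = 2*W + 48.
Linear in W, so extremes are at the endpoints: W = 1 gives Z = 50; W = 4 gives Z = 56.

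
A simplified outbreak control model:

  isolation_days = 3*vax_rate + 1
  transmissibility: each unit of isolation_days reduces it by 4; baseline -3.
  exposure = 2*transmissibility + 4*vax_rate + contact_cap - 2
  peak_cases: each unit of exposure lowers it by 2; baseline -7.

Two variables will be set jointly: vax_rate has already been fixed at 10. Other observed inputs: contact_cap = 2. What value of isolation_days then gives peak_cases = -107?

isolation_days = -2

With vax_rate held at 10:
Intervening on isolation_days fixes its value directly, overriding its dependence on vax_rate.
Substituting into the exposure equation gives exposure = -8*isolation_days + 34.
Substituting into the peak_cases equation gives peak_cases = 16*isolation_days - 75.
Solve 16*isolation_days - 75 = -107: isolation_days = (-107 + 75) / 16 = -2.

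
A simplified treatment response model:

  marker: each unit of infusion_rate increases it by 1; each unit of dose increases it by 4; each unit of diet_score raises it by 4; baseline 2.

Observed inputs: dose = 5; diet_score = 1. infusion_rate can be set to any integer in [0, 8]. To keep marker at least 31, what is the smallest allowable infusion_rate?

infusion_rate = 5

Substituting into the marker equation gives marker = infusion_rate + 26.
Require infusion_rate + 26 ≥ 31, so infusion_rate ≥ 5.
The smallest integer in [0, 8] satisfying this is 5.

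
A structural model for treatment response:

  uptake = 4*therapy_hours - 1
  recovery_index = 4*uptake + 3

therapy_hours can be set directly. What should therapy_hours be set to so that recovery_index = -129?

Substituting into the recovery_index equation gives recovery_index = 16*therapy_hours - 1.
Solve 16*therapy_hours - 1 = -129: therapy_hours = (-129 + 1) / 16 = -8.

therapy_hours = -8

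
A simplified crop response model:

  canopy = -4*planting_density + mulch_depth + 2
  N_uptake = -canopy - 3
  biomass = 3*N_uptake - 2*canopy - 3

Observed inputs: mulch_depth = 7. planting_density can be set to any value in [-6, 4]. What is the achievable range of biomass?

Substituting into the canopy equation gives canopy = -4*planting_density + 9.
Substituting into the N_uptake equation gives N_uptake = 4*planting_density - 12.
biomass becomes 20*planting_density - 57.
Linear in planting_density, so extremes are at the endpoints: planting_density = -6 gives biomass = -177; planting_density = 4 gives biomass = 23.

-177 to 23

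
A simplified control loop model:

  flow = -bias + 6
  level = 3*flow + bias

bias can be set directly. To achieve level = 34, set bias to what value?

bias = -8

Substituting into the level equation gives level = -2*bias + 18.
Solve -2*bias + 18 = 34: bias = (34 - 18) / -2 = -8.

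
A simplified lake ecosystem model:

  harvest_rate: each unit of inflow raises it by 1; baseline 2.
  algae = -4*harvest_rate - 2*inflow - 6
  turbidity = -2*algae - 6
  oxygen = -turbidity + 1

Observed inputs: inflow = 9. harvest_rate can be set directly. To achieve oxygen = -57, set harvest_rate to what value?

Intervening on harvest_rate fixes its value directly, overriding its dependence on inflow.
Substituting into the algae equation gives algae = -4*harvest_rate - 24.
Substituting into the turbidity equation gives turbidity = 8*harvest_rate + 42.
oxygen becomes -8*harvest_rate - 41.
Solve -8*harvest_rate - 41 = -57: harvest_rate = (-57 + 41) / -8 = 2.

harvest_rate = 2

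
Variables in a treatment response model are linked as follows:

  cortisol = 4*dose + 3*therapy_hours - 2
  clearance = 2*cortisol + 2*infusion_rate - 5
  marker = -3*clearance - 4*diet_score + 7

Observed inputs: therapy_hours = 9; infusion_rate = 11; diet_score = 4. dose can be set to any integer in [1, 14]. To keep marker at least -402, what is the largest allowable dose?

Substituting into the cortisol equation gives cortisol = 4*dose + 25.
clearance becomes 8*dose + 67.
Substituting into the marker equation gives marker = -24*dose - 210.
Require -24*dose - 210 ≥ -402, so dose ≤ 8.
The largest integer in [1, 14] satisfying this is 8.

dose = 8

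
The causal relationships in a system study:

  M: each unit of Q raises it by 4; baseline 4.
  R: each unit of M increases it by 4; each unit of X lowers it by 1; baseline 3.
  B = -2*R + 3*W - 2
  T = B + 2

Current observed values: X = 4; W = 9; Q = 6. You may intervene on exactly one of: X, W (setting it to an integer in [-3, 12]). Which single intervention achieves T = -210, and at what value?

Intervening on X: T = 2*X - 203. Reaching -210 requires X = -7/2, not an integer.
Intervening on W: with other inputs at their observed values, T = 3*W - 222. Solving for -210 gives W = 4, within [-3, 12].

set W = 4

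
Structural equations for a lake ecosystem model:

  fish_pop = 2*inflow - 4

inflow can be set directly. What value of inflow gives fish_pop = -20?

inflow = -8

Solve 2*inflow - 4 = -20: inflow = (-20 + 4) / 2 = -8.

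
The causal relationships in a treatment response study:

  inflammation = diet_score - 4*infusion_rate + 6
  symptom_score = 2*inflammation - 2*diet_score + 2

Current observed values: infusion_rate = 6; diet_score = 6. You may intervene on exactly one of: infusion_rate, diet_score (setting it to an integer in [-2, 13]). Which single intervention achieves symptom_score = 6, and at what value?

Intervening on infusion_rate: with other inputs at their observed values, symptom_score = -8*infusion_rate + 14. Solving for 6 gives infusion_rate = 1, within [-2, 13].
Intervening on diet_score: the paths from diet_score to symptom_score cancel (net effect zero), leaving symptom_score = -34; 6 is unreachable this way.

set infusion_rate = 1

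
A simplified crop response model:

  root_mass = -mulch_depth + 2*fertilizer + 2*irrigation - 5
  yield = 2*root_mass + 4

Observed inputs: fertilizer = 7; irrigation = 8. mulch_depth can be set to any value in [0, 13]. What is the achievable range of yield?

Substituting into the root_mass equation gives root_mass = -mulch_depth + 25.
yield becomes -2*mulch_depth + 54.
Linear in mulch_depth, so extremes are at the endpoints: mulch_depth = 0 gives yield = 54; mulch_depth = 13 gives yield = 28.

28 to 54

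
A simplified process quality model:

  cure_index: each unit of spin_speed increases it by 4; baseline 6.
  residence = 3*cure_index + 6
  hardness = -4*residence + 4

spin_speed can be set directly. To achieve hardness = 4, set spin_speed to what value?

Substituting into the residence equation gives residence = 12*spin_speed + 24.
So hardness = -48*spin_speed - 92.
Solve -48*spin_speed - 92 = 4: spin_speed = (4 + 92) / -48 = -2.

spin_speed = -2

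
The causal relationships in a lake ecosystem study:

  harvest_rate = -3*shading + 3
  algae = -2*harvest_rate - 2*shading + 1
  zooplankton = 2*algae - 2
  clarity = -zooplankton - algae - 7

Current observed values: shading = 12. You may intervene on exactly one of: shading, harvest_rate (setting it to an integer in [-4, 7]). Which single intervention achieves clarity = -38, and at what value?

set shading = 4

Intervening on shading: with other inputs at their observed values, clarity = -12*shading + 10. Solving for -38 gives shading = 4, within [-4, 7].
Intervening on harvest_rate: clarity = 6*harvest_rate + 64. Reaching -38 requires harvest_rate = -17, outside [-4, 7].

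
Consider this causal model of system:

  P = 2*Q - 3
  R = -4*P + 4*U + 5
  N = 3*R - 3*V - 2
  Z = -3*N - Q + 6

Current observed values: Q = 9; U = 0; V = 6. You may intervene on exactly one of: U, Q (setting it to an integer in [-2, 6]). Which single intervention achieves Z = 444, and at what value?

set U = 3

Intervening on U: with other inputs at their observed values, Z = -36*U + 552. Solving for 444 gives U = 3, within [-2, 6].
Intervening on Q: Z = 71*Q - 87. Reaching 444 requires Q = 531/71, not an integer.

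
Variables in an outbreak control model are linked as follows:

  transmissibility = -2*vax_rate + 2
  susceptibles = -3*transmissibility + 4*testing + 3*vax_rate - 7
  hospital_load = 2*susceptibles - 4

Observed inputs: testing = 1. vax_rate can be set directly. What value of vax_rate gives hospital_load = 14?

vax_rate = 2

Substituting into the susceptibles equation gives susceptibles = 9*vax_rate - 9.
This gives hospital_load = 18*vax_rate - 22.
Solve 18*vax_rate - 22 = 14: vax_rate = (14 + 22) / 18 = 2.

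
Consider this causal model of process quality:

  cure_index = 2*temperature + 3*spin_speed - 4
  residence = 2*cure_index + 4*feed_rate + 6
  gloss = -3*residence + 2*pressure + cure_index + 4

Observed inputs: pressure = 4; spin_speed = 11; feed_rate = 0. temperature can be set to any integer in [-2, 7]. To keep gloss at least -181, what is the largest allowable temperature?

temperature = 3

Substituting into the cure_index equation gives cure_index = 2*temperature + 29.
Substituting into the residence equation gives residence = 4*temperature + 64.
Substituting into the gloss equation gives gloss = -10*temperature - 151.
Require -10*temperature - 151 ≥ -181, so temperature ≤ 3.
The largest integer in [-2, 7] satisfying this is 3.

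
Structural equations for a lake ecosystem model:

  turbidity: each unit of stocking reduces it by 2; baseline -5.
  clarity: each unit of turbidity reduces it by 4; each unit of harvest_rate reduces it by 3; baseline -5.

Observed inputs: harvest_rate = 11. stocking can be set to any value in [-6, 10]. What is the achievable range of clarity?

Substituting into the clarity equation gives clarity = 8*stocking - 18.
Linear in stocking, so extremes are at the endpoints: stocking = -6 gives clarity = -66; stocking = 10 gives clarity = 62.

-66 to 62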